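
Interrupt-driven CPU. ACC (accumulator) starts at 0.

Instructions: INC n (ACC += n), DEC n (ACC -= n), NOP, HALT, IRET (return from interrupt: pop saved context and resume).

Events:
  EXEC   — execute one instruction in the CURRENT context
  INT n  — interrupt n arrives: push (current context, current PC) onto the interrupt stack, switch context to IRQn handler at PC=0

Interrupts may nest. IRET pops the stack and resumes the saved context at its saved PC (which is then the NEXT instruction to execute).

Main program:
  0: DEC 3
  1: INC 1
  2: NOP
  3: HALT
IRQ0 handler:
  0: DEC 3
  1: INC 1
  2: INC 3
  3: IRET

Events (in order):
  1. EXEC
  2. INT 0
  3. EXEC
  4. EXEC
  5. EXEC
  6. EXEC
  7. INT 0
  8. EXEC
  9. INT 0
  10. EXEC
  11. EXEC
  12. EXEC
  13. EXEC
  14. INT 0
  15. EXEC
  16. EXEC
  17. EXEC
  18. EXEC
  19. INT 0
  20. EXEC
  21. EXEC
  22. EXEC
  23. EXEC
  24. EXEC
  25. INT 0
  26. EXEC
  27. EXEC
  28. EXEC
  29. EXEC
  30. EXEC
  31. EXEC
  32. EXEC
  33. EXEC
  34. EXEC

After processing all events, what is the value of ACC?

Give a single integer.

Event 1 (EXEC): [MAIN] PC=0: DEC 3 -> ACC=-3
Event 2 (INT 0): INT 0 arrives: push (MAIN, PC=1), enter IRQ0 at PC=0 (depth now 1)
Event 3 (EXEC): [IRQ0] PC=0: DEC 3 -> ACC=-6
Event 4 (EXEC): [IRQ0] PC=1: INC 1 -> ACC=-5
Event 5 (EXEC): [IRQ0] PC=2: INC 3 -> ACC=-2
Event 6 (EXEC): [IRQ0] PC=3: IRET -> resume MAIN at PC=1 (depth now 0)
Event 7 (INT 0): INT 0 arrives: push (MAIN, PC=1), enter IRQ0 at PC=0 (depth now 1)
Event 8 (EXEC): [IRQ0] PC=0: DEC 3 -> ACC=-5
Event 9 (INT 0): INT 0 arrives: push (IRQ0, PC=1), enter IRQ0 at PC=0 (depth now 2)
Event 10 (EXEC): [IRQ0] PC=0: DEC 3 -> ACC=-8
Event 11 (EXEC): [IRQ0] PC=1: INC 1 -> ACC=-7
Event 12 (EXEC): [IRQ0] PC=2: INC 3 -> ACC=-4
Event 13 (EXEC): [IRQ0] PC=3: IRET -> resume IRQ0 at PC=1 (depth now 1)
Event 14 (INT 0): INT 0 arrives: push (IRQ0, PC=1), enter IRQ0 at PC=0 (depth now 2)
Event 15 (EXEC): [IRQ0] PC=0: DEC 3 -> ACC=-7
Event 16 (EXEC): [IRQ0] PC=1: INC 1 -> ACC=-6
Event 17 (EXEC): [IRQ0] PC=2: INC 3 -> ACC=-3
Event 18 (EXEC): [IRQ0] PC=3: IRET -> resume IRQ0 at PC=1 (depth now 1)
Event 19 (INT 0): INT 0 arrives: push (IRQ0, PC=1), enter IRQ0 at PC=0 (depth now 2)
Event 20 (EXEC): [IRQ0] PC=0: DEC 3 -> ACC=-6
Event 21 (EXEC): [IRQ0] PC=1: INC 1 -> ACC=-5
Event 22 (EXEC): [IRQ0] PC=2: INC 3 -> ACC=-2
Event 23 (EXEC): [IRQ0] PC=3: IRET -> resume IRQ0 at PC=1 (depth now 1)
Event 24 (EXEC): [IRQ0] PC=1: INC 1 -> ACC=-1
Event 25 (INT 0): INT 0 arrives: push (IRQ0, PC=2), enter IRQ0 at PC=0 (depth now 2)
Event 26 (EXEC): [IRQ0] PC=0: DEC 3 -> ACC=-4
Event 27 (EXEC): [IRQ0] PC=1: INC 1 -> ACC=-3
Event 28 (EXEC): [IRQ0] PC=2: INC 3 -> ACC=0
Event 29 (EXEC): [IRQ0] PC=3: IRET -> resume IRQ0 at PC=2 (depth now 1)
Event 30 (EXEC): [IRQ0] PC=2: INC 3 -> ACC=3
Event 31 (EXEC): [IRQ0] PC=3: IRET -> resume MAIN at PC=1 (depth now 0)
Event 32 (EXEC): [MAIN] PC=1: INC 1 -> ACC=4
Event 33 (EXEC): [MAIN] PC=2: NOP
Event 34 (EXEC): [MAIN] PC=3: HALT

Answer: 4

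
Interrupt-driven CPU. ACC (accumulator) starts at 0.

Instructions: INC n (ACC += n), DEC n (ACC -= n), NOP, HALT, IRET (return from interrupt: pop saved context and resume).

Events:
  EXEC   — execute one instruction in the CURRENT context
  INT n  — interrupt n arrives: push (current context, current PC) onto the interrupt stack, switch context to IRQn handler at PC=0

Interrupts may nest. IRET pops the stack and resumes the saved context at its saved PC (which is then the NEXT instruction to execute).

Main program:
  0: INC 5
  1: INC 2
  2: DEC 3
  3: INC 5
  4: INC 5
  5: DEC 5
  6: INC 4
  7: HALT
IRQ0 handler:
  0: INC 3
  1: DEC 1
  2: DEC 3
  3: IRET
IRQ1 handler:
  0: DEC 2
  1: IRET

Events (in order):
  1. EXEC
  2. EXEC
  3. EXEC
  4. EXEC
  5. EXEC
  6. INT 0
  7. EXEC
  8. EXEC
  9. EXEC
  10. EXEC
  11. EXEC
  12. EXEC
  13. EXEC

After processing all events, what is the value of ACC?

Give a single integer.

Event 1 (EXEC): [MAIN] PC=0: INC 5 -> ACC=5
Event 2 (EXEC): [MAIN] PC=1: INC 2 -> ACC=7
Event 3 (EXEC): [MAIN] PC=2: DEC 3 -> ACC=4
Event 4 (EXEC): [MAIN] PC=3: INC 5 -> ACC=9
Event 5 (EXEC): [MAIN] PC=4: INC 5 -> ACC=14
Event 6 (INT 0): INT 0 arrives: push (MAIN, PC=5), enter IRQ0 at PC=0 (depth now 1)
Event 7 (EXEC): [IRQ0] PC=0: INC 3 -> ACC=17
Event 8 (EXEC): [IRQ0] PC=1: DEC 1 -> ACC=16
Event 9 (EXEC): [IRQ0] PC=2: DEC 3 -> ACC=13
Event 10 (EXEC): [IRQ0] PC=3: IRET -> resume MAIN at PC=5 (depth now 0)
Event 11 (EXEC): [MAIN] PC=5: DEC 5 -> ACC=8
Event 12 (EXEC): [MAIN] PC=6: INC 4 -> ACC=12
Event 13 (EXEC): [MAIN] PC=7: HALT

Answer: 12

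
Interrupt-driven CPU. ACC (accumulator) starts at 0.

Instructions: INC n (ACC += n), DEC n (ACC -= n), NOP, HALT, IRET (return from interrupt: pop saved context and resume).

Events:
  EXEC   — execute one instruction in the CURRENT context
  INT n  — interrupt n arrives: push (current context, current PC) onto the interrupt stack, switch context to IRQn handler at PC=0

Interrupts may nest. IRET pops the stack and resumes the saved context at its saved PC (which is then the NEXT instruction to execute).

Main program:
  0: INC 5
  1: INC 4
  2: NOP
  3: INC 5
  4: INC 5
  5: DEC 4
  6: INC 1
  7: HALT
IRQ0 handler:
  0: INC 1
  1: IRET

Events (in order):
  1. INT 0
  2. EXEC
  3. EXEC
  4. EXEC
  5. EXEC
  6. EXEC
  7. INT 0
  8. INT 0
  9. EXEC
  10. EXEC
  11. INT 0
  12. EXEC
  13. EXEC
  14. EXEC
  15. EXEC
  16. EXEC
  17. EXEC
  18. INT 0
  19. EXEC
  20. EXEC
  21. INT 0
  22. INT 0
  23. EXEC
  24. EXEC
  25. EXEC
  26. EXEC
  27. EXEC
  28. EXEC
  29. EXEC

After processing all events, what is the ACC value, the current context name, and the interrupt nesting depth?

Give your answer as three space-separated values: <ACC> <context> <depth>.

Event 1 (INT 0): INT 0 arrives: push (MAIN, PC=0), enter IRQ0 at PC=0 (depth now 1)
Event 2 (EXEC): [IRQ0] PC=0: INC 1 -> ACC=1
Event 3 (EXEC): [IRQ0] PC=1: IRET -> resume MAIN at PC=0 (depth now 0)
Event 4 (EXEC): [MAIN] PC=0: INC 5 -> ACC=6
Event 5 (EXEC): [MAIN] PC=1: INC 4 -> ACC=10
Event 6 (EXEC): [MAIN] PC=2: NOP
Event 7 (INT 0): INT 0 arrives: push (MAIN, PC=3), enter IRQ0 at PC=0 (depth now 1)
Event 8 (INT 0): INT 0 arrives: push (IRQ0, PC=0), enter IRQ0 at PC=0 (depth now 2)
Event 9 (EXEC): [IRQ0] PC=0: INC 1 -> ACC=11
Event 10 (EXEC): [IRQ0] PC=1: IRET -> resume IRQ0 at PC=0 (depth now 1)
Event 11 (INT 0): INT 0 arrives: push (IRQ0, PC=0), enter IRQ0 at PC=0 (depth now 2)
Event 12 (EXEC): [IRQ0] PC=0: INC 1 -> ACC=12
Event 13 (EXEC): [IRQ0] PC=1: IRET -> resume IRQ0 at PC=0 (depth now 1)
Event 14 (EXEC): [IRQ0] PC=0: INC 1 -> ACC=13
Event 15 (EXEC): [IRQ0] PC=1: IRET -> resume MAIN at PC=3 (depth now 0)
Event 16 (EXEC): [MAIN] PC=3: INC 5 -> ACC=18
Event 17 (EXEC): [MAIN] PC=4: INC 5 -> ACC=23
Event 18 (INT 0): INT 0 arrives: push (MAIN, PC=5), enter IRQ0 at PC=0 (depth now 1)
Event 19 (EXEC): [IRQ0] PC=0: INC 1 -> ACC=24
Event 20 (EXEC): [IRQ0] PC=1: IRET -> resume MAIN at PC=5 (depth now 0)
Event 21 (INT 0): INT 0 arrives: push (MAIN, PC=5), enter IRQ0 at PC=0 (depth now 1)
Event 22 (INT 0): INT 0 arrives: push (IRQ0, PC=0), enter IRQ0 at PC=0 (depth now 2)
Event 23 (EXEC): [IRQ0] PC=0: INC 1 -> ACC=25
Event 24 (EXEC): [IRQ0] PC=1: IRET -> resume IRQ0 at PC=0 (depth now 1)
Event 25 (EXEC): [IRQ0] PC=0: INC 1 -> ACC=26
Event 26 (EXEC): [IRQ0] PC=1: IRET -> resume MAIN at PC=5 (depth now 0)
Event 27 (EXEC): [MAIN] PC=5: DEC 4 -> ACC=22
Event 28 (EXEC): [MAIN] PC=6: INC 1 -> ACC=23
Event 29 (EXEC): [MAIN] PC=7: HALT

Answer: 23 MAIN 0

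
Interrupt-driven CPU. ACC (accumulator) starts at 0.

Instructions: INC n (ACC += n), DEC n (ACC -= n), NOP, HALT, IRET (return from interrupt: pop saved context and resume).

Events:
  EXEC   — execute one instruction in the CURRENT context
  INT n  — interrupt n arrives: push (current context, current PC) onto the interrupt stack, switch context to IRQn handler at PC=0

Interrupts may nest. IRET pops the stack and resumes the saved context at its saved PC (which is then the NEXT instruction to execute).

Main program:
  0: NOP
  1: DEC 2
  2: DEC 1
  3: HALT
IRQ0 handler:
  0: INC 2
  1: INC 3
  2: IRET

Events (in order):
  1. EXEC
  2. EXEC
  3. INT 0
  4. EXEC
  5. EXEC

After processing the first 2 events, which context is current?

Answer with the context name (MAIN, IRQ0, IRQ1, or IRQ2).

Event 1 (EXEC): [MAIN] PC=0: NOP
Event 2 (EXEC): [MAIN] PC=1: DEC 2 -> ACC=-2

Answer: MAIN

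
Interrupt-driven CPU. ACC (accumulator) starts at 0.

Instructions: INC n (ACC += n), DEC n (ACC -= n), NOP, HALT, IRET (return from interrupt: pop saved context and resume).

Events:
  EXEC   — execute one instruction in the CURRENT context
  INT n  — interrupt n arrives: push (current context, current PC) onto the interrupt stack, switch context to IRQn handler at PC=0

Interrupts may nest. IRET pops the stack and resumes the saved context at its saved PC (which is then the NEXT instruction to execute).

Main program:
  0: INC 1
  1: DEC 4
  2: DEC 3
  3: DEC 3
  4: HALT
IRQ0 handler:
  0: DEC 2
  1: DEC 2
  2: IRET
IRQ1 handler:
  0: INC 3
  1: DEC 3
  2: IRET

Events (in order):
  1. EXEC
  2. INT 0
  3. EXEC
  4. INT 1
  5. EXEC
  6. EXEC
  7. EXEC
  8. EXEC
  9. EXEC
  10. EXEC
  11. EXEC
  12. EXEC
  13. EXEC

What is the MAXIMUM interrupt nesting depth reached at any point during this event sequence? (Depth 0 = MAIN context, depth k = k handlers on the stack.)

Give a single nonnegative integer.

Event 1 (EXEC): [MAIN] PC=0: INC 1 -> ACC=1 [depth=0]
Event 2 (INT 0): INT 0 arrives: push (MAIN, PC=1), enter IRQ0 at PC=0 (depth now 1) [depth=1]
Event 3 (EXEC): [IRQ0] PC=0: DEC 2 -> ACC=-1 [depth=1]
Event 4 (INT 1): INT 1 arrives: push (IRQ0, PC=1), enter IRQ1 at PC=0 (depth now 2) [depth=2]
Event 5 (EXEC): [IRQ1] PC=0: INC 3 -> ACC=2 [depth=2]
Event 6 (EXEC): [IRQ1] PC=1: DEC 3 -> ACC=-1 [depth=2]
Event 7 (EXEC): [IRQ1] PC=2: IRET -> resume IRQ0 at PC=1 (depth now 1) [depth=1]
Event 8 (EXEC): [IRQ0] PC=1: DEC 2 -> ACC=-3 [depth=1]
Event 9 (EXEC): [IRQ0] PC=2: IRET -> resume MAIN at PC=1 (depth now 0) [depth=0]
Event 10 (EXEC): [MAIN] PC=1: DEC 4 -> ACC=-7 [depth=0]
Event 11 (EXEC): [MAIN] PC=2: DEC 3 -> ACC=-10 [depth=0]
Event 12 (EXEC): [MAIN] PC=3: DEC 3 -> ACC=-13 [depth=0]
Event 13 (EXEC): [MAIN] PC=4: HALT [depth=0]
Max depth observed: 2

Answer: 2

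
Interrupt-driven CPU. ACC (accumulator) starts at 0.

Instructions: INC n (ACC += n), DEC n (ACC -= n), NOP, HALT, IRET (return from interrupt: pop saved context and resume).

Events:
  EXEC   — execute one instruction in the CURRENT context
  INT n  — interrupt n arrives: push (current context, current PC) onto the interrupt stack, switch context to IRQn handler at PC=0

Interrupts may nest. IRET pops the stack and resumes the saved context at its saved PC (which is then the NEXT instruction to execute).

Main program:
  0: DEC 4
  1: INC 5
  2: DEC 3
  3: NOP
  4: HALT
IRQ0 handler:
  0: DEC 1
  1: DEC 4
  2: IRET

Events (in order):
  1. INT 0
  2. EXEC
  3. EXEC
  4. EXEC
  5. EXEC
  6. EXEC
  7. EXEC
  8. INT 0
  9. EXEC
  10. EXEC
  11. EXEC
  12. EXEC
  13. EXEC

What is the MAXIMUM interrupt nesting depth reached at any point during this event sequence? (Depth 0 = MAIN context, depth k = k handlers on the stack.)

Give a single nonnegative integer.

Answer: 1

Derivation:
Event 1 (INT 0): INT 0 arrives: push (MAIN, PC=0), enter IRQ0 at PC=0 (depth now 1) [depth=1]
Event 2 (EXEC): [IRQ0] PC=0: DEC 1 -> ACC=-1 [depth=1]
Event 3 (EXEC): [IRQ0] PC=1: DEC 4 -> ACC=-5 [depth=1]
Event 4 (EXEC): [IRQ0] PC=2: IRET -> resume MAIN at PC=0 (depth now 0) [depth=0]
Event 5 (EXEC): [MAIN] PC=0: DEC 4 -> ACC=-9 [depth=0]
Event 6 (EXEC): [MAIN] PC=1: INC 5 -> ACC=-4 [depth=0]
Event 7 (EXEC): [MAIN] PC=2: DEC 3 -> ACC=-7 [depth=0]
Event 8 (INT 0): INT 0 arrives: push (MAIN, PC=3), enter IRQ0 at PC=0 (depth now 1) [depth=1]
Event 9 (EXEC): [IRQ0] PC=0: DEC 1 -> ACC=-8 [depth=1]
Event 10 (EXEC): [IRQ0] PC=1: DEC 4 -> ACC=-12 [depth=1]
Event 11 (EXEC): [IRQ0] PC=2: IRET -> resume MAIN at PC=3 (depth now 0) [depth=0]
Event 12 (EXEC): [MAIN] PC=3: NOP [depth=0]
Event 13 (EXEC): [MAIN] PC=4: HALT [depth=0]
Max depth observed: 1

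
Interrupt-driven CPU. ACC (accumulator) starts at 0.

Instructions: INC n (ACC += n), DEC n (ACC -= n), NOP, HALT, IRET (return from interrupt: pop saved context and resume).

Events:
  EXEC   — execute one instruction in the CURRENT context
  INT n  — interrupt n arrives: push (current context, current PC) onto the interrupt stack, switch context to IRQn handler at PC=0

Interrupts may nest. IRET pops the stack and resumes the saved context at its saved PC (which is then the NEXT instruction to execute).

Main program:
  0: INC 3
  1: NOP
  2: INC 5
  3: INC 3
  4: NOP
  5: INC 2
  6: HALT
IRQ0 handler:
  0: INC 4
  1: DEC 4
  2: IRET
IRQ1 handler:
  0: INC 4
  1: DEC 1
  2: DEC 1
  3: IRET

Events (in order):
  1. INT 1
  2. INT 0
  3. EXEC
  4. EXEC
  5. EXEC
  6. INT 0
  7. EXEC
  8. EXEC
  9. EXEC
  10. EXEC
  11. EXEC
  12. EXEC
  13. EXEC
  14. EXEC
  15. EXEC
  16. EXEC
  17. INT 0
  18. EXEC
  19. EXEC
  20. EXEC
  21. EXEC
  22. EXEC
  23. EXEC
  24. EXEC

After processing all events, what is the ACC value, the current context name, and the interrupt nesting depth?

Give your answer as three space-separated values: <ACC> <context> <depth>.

Answer: 15 MAIN 0

Derivation:
Event 1 (INT 1): INT 1 arrives: push (MAIN, PC=0), enter IRQ1 at PC=0 (depth now 1)
Event 2 (INT 0): INT 0 arrives: push (IRQ1, PC=0), enter IRQ0 at PC=0 (depth now 2)
Event 3 (EXEC): [IRQ0] PC=0: INC 4 -> ACC=4
Event 4 (EXEC): [IRQ0] PC=1: DEC 4 -> ACC=0
Event 5 (EXEC): [IRQ0] PC=2: IRET -> resume IRQ1 at PC=0 (depth now 1)
Event 6 (INT 0): INT 0 arrives: push (IRQ1, PC=0), enter IRQ0 at PC=0 (depth now 2)
Event 7 (EXEC): [IRQ0] PC=0: INC 4 -> ACC=4
Event 8 (EXEC): [IRQ0] PC=1: DEC 4 -> ACC=0
Event 9 (EXEC): [IRQ0] PC=2: IRET -> resume IRQ1 at PC=0 (depth now 1)
Event 10 (EXEC): [IRQ1] PC=0: INC 4 -> ACC=4
Event 11 (EXEC): [IRQ1] PC=1: DEC 1 -> ACC=3
Event 12 (EXEC): [IRQ1] PC=2: DEC 1 -> ACC=2
Event 13 (EXEC): [IRQ1] PC=3: IRET -> resume MAIN at PC=0 (depth now 0)
Event 14 (EXEC): [MAIN] PC=0: INC 3 -> ACC=5
Event 15 (EXEC): [MAIN] PC=1: NOP
Event 16 (EXEC): [MAIN] PC=2: INC 5 -> ACC=10
Event 17 (INT 0): INT 0 arrives: push (MAIN, PC=3), enter IRQ0 at PC=0 (depth now 1)
Event 18 (EXEC): [IRQ0] PC=0: INC 4 -> ACC=14
Event 19 (EXEC): [IRQ0] PC=1: DEC 4 -> ACC=10
Event 20 (EXEC): [IRQ0] PC=2: IRET -> resume MAIN at PC=3 (depth now 0)
Event 21 (EXEC): [MAIN] PC=3: INC 3 -> ACC=13
Event 22 (EXEC): [MAIN] PC=4: NOP
Event 23 (EXEC): [MAIN] PC=5: INC 2 -> ACC=15
Event 24 (EXEC): [MAIN] PC=6: HALT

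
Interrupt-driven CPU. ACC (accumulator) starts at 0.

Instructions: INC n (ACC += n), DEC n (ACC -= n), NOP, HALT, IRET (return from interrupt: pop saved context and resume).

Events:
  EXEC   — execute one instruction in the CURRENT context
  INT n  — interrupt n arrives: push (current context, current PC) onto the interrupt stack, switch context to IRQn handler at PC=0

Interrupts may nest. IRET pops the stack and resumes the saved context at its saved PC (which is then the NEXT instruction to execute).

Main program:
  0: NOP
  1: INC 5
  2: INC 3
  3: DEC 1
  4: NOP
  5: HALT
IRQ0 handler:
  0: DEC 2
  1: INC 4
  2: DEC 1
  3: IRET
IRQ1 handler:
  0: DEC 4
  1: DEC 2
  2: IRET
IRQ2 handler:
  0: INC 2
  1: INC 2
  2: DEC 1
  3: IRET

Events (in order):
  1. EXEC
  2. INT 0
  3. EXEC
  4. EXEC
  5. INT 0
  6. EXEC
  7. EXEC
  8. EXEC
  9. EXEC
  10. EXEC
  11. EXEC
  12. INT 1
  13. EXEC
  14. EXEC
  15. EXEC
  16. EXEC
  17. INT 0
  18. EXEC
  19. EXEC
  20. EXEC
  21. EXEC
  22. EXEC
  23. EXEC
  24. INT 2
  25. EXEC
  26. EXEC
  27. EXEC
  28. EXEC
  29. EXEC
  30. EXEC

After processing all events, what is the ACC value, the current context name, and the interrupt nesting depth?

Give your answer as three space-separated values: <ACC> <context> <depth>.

Event 1 (EXEC): [MAIN] PC=0: NOP
Event 2 (INT 0): INT 0 arrives: push (MAIN, PC=1), enter IRQ0 at PC=0 (depth now 1)
Event 3 (EXEC): [IRQ0] PC=0: DEC 2 -> ACC=-2
Event 4 (EXEC): [IRQ0] PC=1: INC 4 -> ACC=2
Event 5 (INT 0): INT 0 arrives: push (IRQ0, PC=2), enter IRQ0 at PC=0 (depth now 2)
Event 6 (EXEC): [IRQ0] PC=0: DEC 2 -> ACC=0
Event 7 (EXEC): [IRQ0] PC=1: INC 4 -> ACC=4
Event 8 (EXEC): [IRQ0] PC=2: DEC 1 -> ACC=3
Event 9 (EXEC): [IRQ0] PC=3: IRET -> resume IRQ0 at PC=2 (depth now 1)
Event 10 (EXEC): [IRQ0] PC=2: DEC 1 -> ACC=2
Event 11 (EXEC): [IRQ0] PC=3: IRET -> resume MAIN at PC=1 (depth now 0)
Event 12 (INT 1): INT 1 arrives: push (MAIN, PC=1), enter IRQ1 at PC=0 (depth now 1)
Event 13 (EXEC): [IRQ1] PC=0: DEC 4 -> ACC=-2
Event 14 (EXEC): [IRQ1] PC=1: DEC 2 -> ACC=-4
Event 15 (EXEC): [IRQ1] PC=2: IRET -> resume MAIN at PC=1 (depth now 0)
Event 16 (EXEC): [MAIN] PC=1: INC 5 -> ACC=1
Event 17 (INT 0): INT 0 arrives: push (MAIN, PC=2), enter IRQ0 at PC=0 (depth now 1)
Event 18 (EXEC): [IRQ0] PC=0: DEC 2 -> ACC=-1
Event 19 (EXEC): [IRQ0] PC=1: INC 4 -> ACC=3
Event 20 (EXEC): [IRQ0] PC=2: DEC 1 -> ACC=2
Event 21 (EXEC): [IRQ0] PC=3: IRET -> resume MAIN at PC=2 (depth now 0)
Event 22 (EXEC): [MAIN] PC=2: INC 3 -> ACC=5
Event 23 (EXEC): [MAIN] PC=3: DEC 1 -> ACC=4
Event 24 (INT 2): INT 2 arrives: push (MAIN, PC=4), enter IRQ2 at PC=0 (depth now 1)
Event 25 (EXEC): [IRQ2] PC=0: INC 2 -> ACC=6
Event 26 (EXEC): [IRQ2] PC=1: INC 2 -> ACC=8
Event 27 (EXEC): [IRQ2] PC=2: DEC 1 -> ACC=7
Event 28 (EXEC): [IRQ2] PC=3: IRET -> resume MAIN at PC=4 (depth now 0)
Event 29 (EXEC): [MAIN] PC=4: NOP
Event 30 (EXEC): [MAIN] PC=5: HALT

Answer: 7 MAIN 0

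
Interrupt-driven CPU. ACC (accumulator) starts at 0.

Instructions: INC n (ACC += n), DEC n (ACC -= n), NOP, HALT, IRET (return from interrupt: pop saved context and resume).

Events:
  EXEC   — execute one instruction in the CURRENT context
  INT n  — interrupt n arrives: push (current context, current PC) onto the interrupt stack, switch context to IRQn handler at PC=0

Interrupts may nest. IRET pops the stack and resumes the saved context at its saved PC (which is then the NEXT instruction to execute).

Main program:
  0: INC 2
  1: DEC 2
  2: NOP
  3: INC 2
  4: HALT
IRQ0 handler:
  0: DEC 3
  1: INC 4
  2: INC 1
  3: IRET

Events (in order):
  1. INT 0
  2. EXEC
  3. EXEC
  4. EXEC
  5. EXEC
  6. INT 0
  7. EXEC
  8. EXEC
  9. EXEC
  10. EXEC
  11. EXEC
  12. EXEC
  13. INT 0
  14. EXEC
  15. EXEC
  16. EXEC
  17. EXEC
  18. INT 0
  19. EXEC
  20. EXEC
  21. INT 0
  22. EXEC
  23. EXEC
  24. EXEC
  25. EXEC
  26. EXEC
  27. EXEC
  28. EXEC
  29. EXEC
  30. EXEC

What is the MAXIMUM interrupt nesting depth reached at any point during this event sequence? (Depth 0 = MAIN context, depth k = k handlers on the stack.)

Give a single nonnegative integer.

Event 1 (INT 0): INT 0 arrives: push (MAIN, PC=0), enter IRQ0 at PC=0 (depth now 1) [depth=1]
Event 2 (EXEC): [IRQ0] PC=0: DEC 3 -> ACC=-3 [depth=1]
Event 3 (EXEC): [IRQ0] PC=1: INC 4 -> ACC=1 [depth=1]
Event 4 (EXEC): [IRQ0] PC=2: INC 1 -> ACC=2 [depth=1]
Event 5 (EXEC): [IRQ0] PC=3: IRET -> resume MAIN at PC=0 (depth now 0) [depth=0]
Event 6 (INT 0): INT 0 arrives: push (MAIN, PC=0), enter IRQ0 at PC=0 (depth now 1) [depth=1]
Event 7 (EXEC): [IRQ0] PC=0: DEC 3 -> ACC=-1 [depth=1]
Event 8 (EXEC): [IRQ0] PC=1: INC 4 -> ACC=3 [depth=1]
Event 9 (EXEC): [IRQ0] PC=2: INC 1 -> ACC=4 [depth=1]
Event 10 (EXEC): [IRQ0] PC=3: IRET -> resume MAIN at PC=0 (depth now 0) [depth=0]
Event 11 (EXEC): [MAIN] PC=0: INC 2 -> ACC=6 [depth=0]
Event 12 (EXEC): [MAIN] PC=1: DEC 2 -> ACC=4 [depth=0]
Event 13 (INT 0): INT 0 arrives: push (MAIN, PC=2), enter IRQ0 at PC=0 (depth now 1) [depth=1]
Event 14 (EXEC): [IRQ0] PC=0: DEC 3 -> ACC=1 [depth=1]
Event 15 (EXEC): [IRQ0] PC=1: INC 4 -> ACC=5 [depth=1]
Event 16 (EXEC): [IRQ0] PC=2: INC 1 -> ACC=6 [depth=1]
Event 17 (EXEC): [IRQ0] PC=3: IRET -> resume MAIN at PC=2 (depth now 0) [depth=0]
Event 18 (INT 0): INT 0 arrives: push (MAIN, PC=2), enter IRQ0 at PC=0 (depth now 1) [depth=1]
Event 19 (EXEC): [IRQ0] PC=0: DEC 3 -> ACC=3 [depth=1]
Event 20 (EXEC): [IRQ0] PC=1: INC 4 -> ACC=7 [depth=1]
Event 21 (INT 0): INT 0 arrives: push (IRQ0, PC=2), enter IRQ0 at PC=0 (depth now 2) [depth=2]
Event 22 (EXEC): [IRQ0] PC=0: DEC 3 -> ACC=4 [depth=2]
Event 23 (EXEC): [IRQ0] PC=1: INC 4 -> ACC=8 [depth=2]
Event 24 (EXEC): [IRQ0] PC=2: INC 1 -> ACC=9 [depth=2]
Event 25 (EXEC): [IRQ0] PC=3: IRET -> resume IRQ0 at PC=2 (depth now 1) [depth=1]
Event 26 (EXEC): [IRQ0] PC=2: INC 1 -> ACC=10 [depth=1]
Event 27 (EXEC): [IRQ0] PC=3: IRET -> resume MAIN at PC=2 (depth now 0) [depth=0]
Event 28 (EXEC): [MAIN] PC=2: NOP [depth=0]
Event 29 (EXEC): [MAIN] PC=3: INC 2 -> ACC=12 [depth=0]
Event 30 (EXEC): [MAIN] PC=4: HALT [depth=0]
Max depth observed: 2

Answer: 2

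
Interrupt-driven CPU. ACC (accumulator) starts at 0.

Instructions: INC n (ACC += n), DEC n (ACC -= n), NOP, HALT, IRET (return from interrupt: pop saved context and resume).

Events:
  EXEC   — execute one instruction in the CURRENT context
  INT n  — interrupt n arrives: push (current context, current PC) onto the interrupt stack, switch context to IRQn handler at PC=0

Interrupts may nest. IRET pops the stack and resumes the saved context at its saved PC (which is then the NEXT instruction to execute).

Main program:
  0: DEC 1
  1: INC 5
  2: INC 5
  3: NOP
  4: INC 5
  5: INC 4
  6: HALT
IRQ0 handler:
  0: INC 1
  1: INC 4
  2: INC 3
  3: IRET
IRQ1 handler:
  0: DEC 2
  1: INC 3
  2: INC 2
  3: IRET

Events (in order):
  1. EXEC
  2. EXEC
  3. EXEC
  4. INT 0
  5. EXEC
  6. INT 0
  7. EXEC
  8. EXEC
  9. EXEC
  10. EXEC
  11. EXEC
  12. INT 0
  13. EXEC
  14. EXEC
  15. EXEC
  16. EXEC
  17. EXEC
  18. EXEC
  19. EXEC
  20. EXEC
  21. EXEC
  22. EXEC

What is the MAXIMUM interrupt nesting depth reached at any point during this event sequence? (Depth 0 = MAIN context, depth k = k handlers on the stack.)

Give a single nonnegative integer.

Event 1 (EXEC): [MAIN] PC=0: DEC 1 -> ACC=-1 [depth=0]
Event 2 (EXEC): [MAIN] PC=1: INC 5 -> ACC=4 [depth=0]
Event 3 (EXEC): [MAIN] PC=2: INC 5 -> ACC=9 [depth=0]
Event 4 (INT 0): INT 0 arrives: push (MAIN, PC=3), enter IRQ0 at PC=0 (depth now 1) [depth=1]
Event 5 (EXEC): [IRQ0] PC=0: INC 1 -> ACC=10 [depth=1]
Event 6 (INT 0): INT 0 arrives: push (IRQ0, PC=1), enter IRQ0 at PC=0 (depth now 2) [depth=2]
Event 7 (EXEC): [IRQ0] PC=0: INC 1 -> ACC=11 [depth=2]
Event 8 (EXEC): [IRQ0] PC=1: INC 4 -> ACC=15 [depth=2]
Event 9 (EXEC): [IRQ0] PC=2: INC 3 -> ACC=18 [depth=2]
Event 10 (EXEC): [IRQ0] PC=3: IRET -> resume IRQ0 at PC=1 (depth now 1) [depth=1]
Event 11 (EXEC): [IRQ0] PC=1: INC 4 -> ACC=22 [depth=1]
Event 12 (INT 0): INT 0 arrives: push (IRQ0, PC=2), enter IRQ0 at PC=0 (depth now 2) [depth=2]
Event 13 (EXEC): [IRQ0] PC=0: INC 1 -> ACC=23 [depth=2]
Event 14 (EXEC): [IRQ0] PC=1: INC 4 -> ACC=27 [depth=2]
Event 15 (EXEC): [IRQ0] PC=2: INC 3 -> ACC=30 [depth=2]
Event 16 (EXEC): [IRQ0] PC=3: IRET -> resume IRQ0 at PC=2 (depth now 1) [depth=1]
Event 17 (EXEC): [IRQ0] PC=2: INC 3 -> ACC=33 [depth=1]
Event 18 (EXEC): [IRQ0] PC=3: IRET -> resume MAIN at PC=3 (depth now 0) [depth=0]
Event 19 (EXEC): [MAIN] PC=3: NOP [depth=0]
Event 20 (EXEC): [MAIN] PC=4: INC 5 -> ACC=38 [depth=0]
Event 21 (EXEC): [MAIN] PC=5: INC 4 -> ACC=42 [depth=0]
Event 22 (EXEC): [MAIN] PC=6: HALT [depth=0]
Max depth observed: 2

Answer: 2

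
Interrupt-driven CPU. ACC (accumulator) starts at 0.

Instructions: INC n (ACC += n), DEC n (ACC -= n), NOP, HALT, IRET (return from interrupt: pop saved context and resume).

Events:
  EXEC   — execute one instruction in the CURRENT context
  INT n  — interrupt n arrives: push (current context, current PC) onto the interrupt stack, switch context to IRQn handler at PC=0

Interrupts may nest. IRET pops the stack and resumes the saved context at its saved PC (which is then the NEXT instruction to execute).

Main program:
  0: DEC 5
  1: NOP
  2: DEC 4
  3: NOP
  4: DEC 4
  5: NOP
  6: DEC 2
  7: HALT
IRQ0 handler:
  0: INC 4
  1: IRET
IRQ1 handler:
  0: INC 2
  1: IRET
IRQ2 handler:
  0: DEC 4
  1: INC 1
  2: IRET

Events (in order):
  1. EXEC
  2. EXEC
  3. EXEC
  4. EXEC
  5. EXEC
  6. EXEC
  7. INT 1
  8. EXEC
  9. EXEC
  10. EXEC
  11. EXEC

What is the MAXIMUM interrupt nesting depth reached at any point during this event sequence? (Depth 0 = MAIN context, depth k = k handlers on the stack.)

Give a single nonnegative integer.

Event 1 (EXEC): [MAIN] PC=0: DEC 5 -> ACC=-5 [depth=0]
Event 2 (EXEC): [MAIN] PC=1: NOP [depth=0]
Event 3 (EXEC): [MAIN] PC=2: DEC 4 -> ACC=-9 [depth=0]
Event 4 (EXEC): [MAIN] PC=3: NOP [depth=0]
Event 5 (EXEC): [MAIN] PC=4: DEC 4 -> ACC=-13 [depth=0]
Event 6 (EXEC): [MAIN] PC=5: NOP [depth=0]
Event 7 (INT 1): INT 1 arrives: push (MAIN, PC=6), enter IRQ1 at PC=0 (depth now 1) [depth=1]
Event 8 (EXEC): [IRQ1] PC=0: INC 2 -> ACC=-11 [depth=1]
Event 9 (EXEC): [IRQ1] PC=1: IRET -> resume MAIN at PC=6 (depth now 0) [depth=0]
Event 10 (EXEC): [MAIN] PC=6: DEC 2 -> ACC=-13 [depth=0]
Event 11 (EXEC): [MAIN] PC=7: HALT [depth=0]
Max depth observed: 1

Answer: 1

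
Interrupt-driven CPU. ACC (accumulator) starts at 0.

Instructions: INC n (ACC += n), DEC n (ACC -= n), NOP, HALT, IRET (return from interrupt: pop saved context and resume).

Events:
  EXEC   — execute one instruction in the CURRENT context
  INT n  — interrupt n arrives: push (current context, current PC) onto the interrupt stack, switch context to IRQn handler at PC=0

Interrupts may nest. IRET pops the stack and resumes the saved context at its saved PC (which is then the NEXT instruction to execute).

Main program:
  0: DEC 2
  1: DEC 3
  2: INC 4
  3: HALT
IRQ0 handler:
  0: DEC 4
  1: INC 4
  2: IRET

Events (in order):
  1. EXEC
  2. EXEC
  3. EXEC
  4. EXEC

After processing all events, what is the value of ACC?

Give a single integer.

Event 1 (EXEC): [MAIN] PC=0: DEC 2 -> ACC=-2
Event 2 (EXEC): [MAIN] PC=1: DEC 3 -> ACC=-5
Event 3 (EXEC): [MAIN] PC=2: INC 4 -> ACC=-1
Event 4 (EXEC): [MAIN] PC=3: HALT

Answer: -1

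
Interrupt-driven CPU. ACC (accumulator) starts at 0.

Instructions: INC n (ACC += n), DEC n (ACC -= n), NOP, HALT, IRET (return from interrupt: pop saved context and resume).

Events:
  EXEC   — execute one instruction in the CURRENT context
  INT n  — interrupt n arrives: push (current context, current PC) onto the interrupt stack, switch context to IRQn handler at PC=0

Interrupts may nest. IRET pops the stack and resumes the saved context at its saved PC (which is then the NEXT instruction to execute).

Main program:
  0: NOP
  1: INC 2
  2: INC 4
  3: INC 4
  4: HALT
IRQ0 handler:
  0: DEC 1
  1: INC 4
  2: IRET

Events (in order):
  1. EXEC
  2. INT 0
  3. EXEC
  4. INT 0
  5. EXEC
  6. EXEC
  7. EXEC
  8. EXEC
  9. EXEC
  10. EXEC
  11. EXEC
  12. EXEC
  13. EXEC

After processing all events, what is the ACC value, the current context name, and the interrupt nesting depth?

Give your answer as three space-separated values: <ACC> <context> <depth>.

Event 1 (EXEC): [MAIN] PC=0: NOP
Event 2 (INT 0): INT 0 arrives: push (MAIN, PC=1), enter IRQ0 at PC=0 (depth now 1)
Event 3 (EXEC): [IRQ0] PC=0: DEC 1 -> ACC=-1
Event 4 (INT 0): INT 0 arrives: push (IRQ0, PC=1), enter IRQ0 at PC=0 (depth now 2)
Event 5 (EXEC): [IRQ0] PC=0: DEC 1 -> ACC=-2
Event 6 (EXEC): [IRQ0] PC=1: INC 4 -> ACC=2
Event 7 (EXEC): [IRQ0] PC=2: IRET -> resume IRQ0 at PC=1 (depth now 1)
Event 8 (EXEC): [IRQ0] PC=1: INC 4 -> ACC=6
Event 9 (EXEC): [IRQ0] PC=2: IRET -> resume MAIN at PC=1 (depth now 0)
Event 10 (EXEC): [MAIN] PC=1: INC 2 -> ACC=8
Event 11 (EXEC): [MAIN] PC=2: INC 4 -> ACC=12
Event 12 (EXEC): [MAIN] PC=3: INC 4 -> ACC=16
Event 13 (EXEC): [MAIN] PC=4: HALT

Answer: 16 MAIN 0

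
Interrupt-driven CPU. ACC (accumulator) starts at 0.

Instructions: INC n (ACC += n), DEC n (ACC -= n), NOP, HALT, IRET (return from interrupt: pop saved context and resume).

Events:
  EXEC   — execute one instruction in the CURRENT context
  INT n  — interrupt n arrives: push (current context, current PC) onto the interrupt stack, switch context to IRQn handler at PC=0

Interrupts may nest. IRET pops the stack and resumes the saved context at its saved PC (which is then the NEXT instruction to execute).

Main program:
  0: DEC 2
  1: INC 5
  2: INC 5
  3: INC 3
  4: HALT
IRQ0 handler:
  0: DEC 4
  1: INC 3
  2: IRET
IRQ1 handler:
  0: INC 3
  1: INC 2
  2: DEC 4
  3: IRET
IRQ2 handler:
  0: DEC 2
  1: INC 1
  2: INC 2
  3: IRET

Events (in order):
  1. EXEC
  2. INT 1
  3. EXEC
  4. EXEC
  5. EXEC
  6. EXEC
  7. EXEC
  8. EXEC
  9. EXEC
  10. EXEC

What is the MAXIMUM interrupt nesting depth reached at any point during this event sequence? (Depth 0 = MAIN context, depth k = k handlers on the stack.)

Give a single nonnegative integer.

Event 1 (EXEC): [MAIN] PC=0: DEC 2 -> ACC=-2 [depth=0]
Event 2 (INT 1): INT 1 arrives: push (MAIN, PC=1), enter IRQ1 at PC=0 (depth now 1) [depth=1]
Event 3 (EXEC): [IRQ1] PC=0: INC 3 -> ACC=1 [depth=1]
Event 4 (EXEC): [IRQ1] PC=1: INC 2 -> ACC=3 [depth=1]
Event 5 (EXEC): [IRQ1] PC=2: DEC 4 -> ACC=-1 [depth=1]
Event 6 (EXEC): [IRQ1] PC=3: IRET -> resume MAIN at PC=1 (depth now 0) [depth=0]
Event 7 (EXEC): [MAIN] PC=1: INC 5 -> ACC=4 [depth=0]
Event 8 (EXEC): [MAIN] PC=2: INC 5 -> ACC=9 [depth=0]
Event 9 (EXEC): [MAIN] PC=3: INC 3 -> ACC=12 [depth=0]
Event 10 (EXEC): [MAIN] PC=4: HALT [depth=0]
Max depth observed: 1

Answer: 1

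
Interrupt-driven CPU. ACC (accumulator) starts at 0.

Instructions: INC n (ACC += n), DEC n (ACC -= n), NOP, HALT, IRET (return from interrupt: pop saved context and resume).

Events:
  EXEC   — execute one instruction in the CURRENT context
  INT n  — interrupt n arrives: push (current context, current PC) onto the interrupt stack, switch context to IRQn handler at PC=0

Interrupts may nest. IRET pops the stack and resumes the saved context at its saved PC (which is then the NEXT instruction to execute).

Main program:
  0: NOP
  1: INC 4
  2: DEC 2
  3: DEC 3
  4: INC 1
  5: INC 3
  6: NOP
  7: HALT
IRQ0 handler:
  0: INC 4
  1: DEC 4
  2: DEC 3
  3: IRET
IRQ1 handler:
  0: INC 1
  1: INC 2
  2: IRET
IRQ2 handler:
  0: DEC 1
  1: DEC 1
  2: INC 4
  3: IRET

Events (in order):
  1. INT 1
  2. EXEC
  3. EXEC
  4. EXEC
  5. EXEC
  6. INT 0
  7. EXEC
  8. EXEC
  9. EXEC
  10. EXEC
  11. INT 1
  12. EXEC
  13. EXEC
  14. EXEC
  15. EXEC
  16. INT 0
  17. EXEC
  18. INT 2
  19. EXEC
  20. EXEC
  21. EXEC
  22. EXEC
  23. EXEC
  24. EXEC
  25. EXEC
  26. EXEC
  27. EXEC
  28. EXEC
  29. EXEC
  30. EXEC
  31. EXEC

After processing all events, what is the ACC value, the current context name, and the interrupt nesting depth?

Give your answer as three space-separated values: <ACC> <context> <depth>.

Event 1 (INT 1): INT 1 arrives: push (MAIN, PC=0), enter IRQ1 at PC=0 (depth now 1)
Event 2 (EXEC): [IRQ1] PC=0: INC 1 -> ACC=1
Event 3 (EXEC): [IRQ1] PC=1: INC 2 -> ACC=3
Event 4 (EXEC): [IRQ1] PC=2: IRET -> resume MAIN at PC=0 (depth now 0)
Event 5 (EXEC): [MAIN] PC=0: NOP
Event 6 (INT 0): INT 0 arrives: push (MAIN, PC=1), enter IRQ0 at PC=0 (depth now 1)
Event 7 (EXEC): [IRQ0] PC=0: INC 4 -> ACC=7
Event 8 (EXEC): [IRQ0] PC=1: DEC 4 -> ACC=3
Event 9 (EXEC): [IRQ0] PC=2: DEC 3 -> ACC=0
Event 10 (EXEC): [IRQ0] PC=3: IRET -> resume MAIN at PC=1 (depth now 0)
Event 11 (INT 1): INT 1 arrives: push (MAIN, PC=1), enter IRQ1 at PC=0 (depth now 1)
Event 12 (EXEC): [IRQ1] PC=0: INC 1 -> ACC=1
Event 13 (EXEC): [IRQ1] PC=1: INC 2 -> ACC=3
Event 14 (EXEC): [IRQ1] PC=2: IRET -> resume MAIN at PC=1 (depth now 0)
Event 15 (EXEC): [MAIN] PC=1: INC 4 -> ACC=7
Event 16 (INT 0): INT 0 arrives: push (MAIN, PC=2), enter IRQ0 at PC=0 (depth now 1)
Event 17 (EXEC): [IRQ0] PC=0: INC 4 -> ACC=11
Event 18 (INT 2): INT 2 arrives: push (IRQ0, PC=1), enter IRQ2 at PC=0 (depth now 2)
Event 19 (EXEC): [IRQ2] PC=0: DEC 1 -> ACC=10
Event 20 (EXEC): [IRQ2] PC=1: DEC 1 -> ACC=9
Event 21 (EXEC): [IRQ2] PC=2: INC 4 -> ACC=13
Event 22 (EXEC): [IRQ2] PC=3: IRET -> resume IRQ0 at PC=1 (depth now 1)
Event 23 (EXEC): [IRQ0] PC=1: DEC 4 -> ACC=9
Event 24 (EXEC): [IRQ0] PC=2: DEC 3 -> ACC=6
Event 25 (EXEC): [IRQ0] PC=3: IRET -> resume MAIN at PC=2 (depth now 0)
Event 26 (EXEC): [MAIN] PC=2: DEC 2 -> ACC=4
Event 27 (EXEC): [MAIN] PC=3: DEC 3 -> ACC=1
Event 28 (EXEC): [MAIN] PC=4: INC 1 -> ACC=2
Event 29 (EXEC): [MAIN] PC=5: INC 3 -> ACC=5
Event 30 (EXEC): [MAIN] PC=6: NOP
Event 31 (EXEC): [MAIN] PC=7: HALT

Answer: 5 MAIN 0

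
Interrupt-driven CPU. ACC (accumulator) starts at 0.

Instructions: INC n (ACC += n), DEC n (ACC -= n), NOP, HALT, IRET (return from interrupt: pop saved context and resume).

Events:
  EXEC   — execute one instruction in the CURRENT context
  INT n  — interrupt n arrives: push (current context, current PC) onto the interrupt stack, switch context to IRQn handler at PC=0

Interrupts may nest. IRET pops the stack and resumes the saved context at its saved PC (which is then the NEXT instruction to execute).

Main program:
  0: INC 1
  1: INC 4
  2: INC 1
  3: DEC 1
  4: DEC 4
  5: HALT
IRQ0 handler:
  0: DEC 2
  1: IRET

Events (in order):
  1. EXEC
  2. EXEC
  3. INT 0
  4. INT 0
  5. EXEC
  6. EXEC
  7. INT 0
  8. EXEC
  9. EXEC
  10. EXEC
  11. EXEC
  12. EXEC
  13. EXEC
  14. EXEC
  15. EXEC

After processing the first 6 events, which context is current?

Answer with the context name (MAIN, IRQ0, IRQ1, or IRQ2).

Event 1 (EXEC): [MAIN] PC=0: INC 1 -> ACC=1
Event 2 (EXEC): [MAIN] PC=1: INC 4 -> ACC=5
Event 3 (INT 0): INT 0 arrives: push (MAIN, PC=2), enter IRQ0 at PC=0 (depth now 1)
Event 4 (INT 0): INT 0 arrives: push (IRQ0, PC=0), enter IRQ0 at PC=0 (depth now 2)
Event 5 (EXEC): [IRQ0] PC=0: DEC 2 -> ACC=3
Event 6 (EXEC): [IRQ0] PC=1: IRET -> resume IRQ0 at PC=0 (depth now 1)

Answer: IRQ0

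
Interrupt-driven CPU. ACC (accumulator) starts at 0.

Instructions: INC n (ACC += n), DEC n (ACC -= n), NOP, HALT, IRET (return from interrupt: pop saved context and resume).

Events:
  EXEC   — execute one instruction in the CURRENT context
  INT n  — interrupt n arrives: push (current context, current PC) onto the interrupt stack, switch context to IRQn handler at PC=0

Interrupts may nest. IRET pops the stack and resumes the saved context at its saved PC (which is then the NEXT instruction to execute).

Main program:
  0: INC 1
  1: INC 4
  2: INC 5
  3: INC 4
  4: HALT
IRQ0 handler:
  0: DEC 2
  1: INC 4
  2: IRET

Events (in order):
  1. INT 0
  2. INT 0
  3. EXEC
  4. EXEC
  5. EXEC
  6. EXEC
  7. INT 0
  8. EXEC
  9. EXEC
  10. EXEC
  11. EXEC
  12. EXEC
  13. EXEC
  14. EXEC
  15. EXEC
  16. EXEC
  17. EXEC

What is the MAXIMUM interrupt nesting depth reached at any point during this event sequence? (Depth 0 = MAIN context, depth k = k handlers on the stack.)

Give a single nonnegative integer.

Answer: 2

Derivation:
Event 1 (INT 0): INT 0 arrives: push (MAIN, PC=0), enter IRQ0 at PC=0 (depth now 1) [depth=1]
Event 2 (INT 0): INT 0 arrives: push (IRQ0, PC=0), enter IRQ0 at PC=0 (depth now 2) [depth=2]
Event 3 (EXEC): [IRQ0] PC=0: DEC 2 -> ACC=-2 [depth=2]
Event 4 (EXEC): [IRQ0] PC=1: INC 4 -> ACC=2 [depth=2]
Event 5 (EXEC): [IRQ0] PC=2: IRET -> resume IRQ0 at PC=0 (depth now 1) [depth=1]
Event 6 (EXEC): [IRQ0] PC=0: DEC 2 -> ACC=0 [depth=1]
Event 7 (INT 0): INT 0 arrives: push (IRQ0, PC=1), enter IRQ0 at PC=0 (depth now 2) [depth=2]
Event 8 (EXEC): [IRQ0] PC=0: DEC 2 -> ACC=-2 [depth=2]
Event 9 (EXEC): [IRQ0] PC=1: INC 4 -> ACC=2 [depth=2]
Event 10 (EXEC): [IRQ0] PC=2: IRET -> resume IRQ0 at PC=1 (depth now 1) [depth=1]
Event 11 (EXEC): [IRQ0] PC=1: INC 4 -> ACC=6 [depth=1]
Event 12 (EXEC): [IRQ0] PC=2: IRET -> resume MAIN at PC=0 (depth now 0) [depth=0]
Event 13 (EXEC): [MAIN] PC=0: INC 1 -> ACC=7 [depth=0]
Event 14 (EXEC): [MAIN] PC=1: INC 4 -> ACC=11 [depth=0]
Event 15 (EXEC): [MAIN] PC=2: INC 5 -> ACC=16 [depth=0]
Event 16 (EXEC): [MAIN] PC=3: INC 4 -> ACC=20 [depth=0]
Event 17 (EXEC): [MAIN] PC=4: HALT [depth=0]
Max depth observed: 2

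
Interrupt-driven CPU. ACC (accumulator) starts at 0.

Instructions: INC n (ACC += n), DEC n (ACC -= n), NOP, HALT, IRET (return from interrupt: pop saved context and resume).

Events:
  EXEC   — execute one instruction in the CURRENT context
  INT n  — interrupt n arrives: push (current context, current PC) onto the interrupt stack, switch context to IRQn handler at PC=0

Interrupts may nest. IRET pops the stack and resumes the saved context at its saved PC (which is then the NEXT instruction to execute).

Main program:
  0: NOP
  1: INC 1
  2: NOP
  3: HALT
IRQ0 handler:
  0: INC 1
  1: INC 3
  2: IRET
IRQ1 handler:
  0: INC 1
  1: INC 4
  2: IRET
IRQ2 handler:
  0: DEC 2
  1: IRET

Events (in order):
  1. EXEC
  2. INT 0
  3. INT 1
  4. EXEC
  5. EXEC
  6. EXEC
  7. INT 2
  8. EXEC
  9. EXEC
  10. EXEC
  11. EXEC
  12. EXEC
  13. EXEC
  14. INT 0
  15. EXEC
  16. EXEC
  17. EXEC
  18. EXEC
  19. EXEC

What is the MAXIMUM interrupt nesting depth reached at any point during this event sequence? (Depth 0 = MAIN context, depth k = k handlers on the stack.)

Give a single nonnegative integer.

Answer: 2

Derivation:
Event 1 (EXEC): [MAIN] PC=0: NOP [depth=0]
Event 2 (INT 0): INT 0 arrives: push (MAIN, PC=1), enter IRQ0 at PC=0 (depth now 1) [depth=1]
Event 3 (INT 1): INT 1 arrives: push (IRQ0, PC=0), enter IRQ1 at PC=0 (depth now 2) [depth=2]
Event 4 (EXEC): [IRQ1] PC=0: INC 1 -> ACC=1 [depth=2]
Event 5 (EXEC): [IRQ1] PC=1: INC 4 -> ACC=5 [depth=2]
Event 6 (EXEC): [IRQ1] PC=2: IRET -> resume IRQ0 at PC=0 (depth now 1) [depth=1]
Event 7 (INT 2): INT 2 arrives: push (IRQ0, PC=0), enter IRQ2 at PC=0 (depth now 2) [depth=2]
Event 8 (EXEC): [IRQ2] PC=0: DEC 2 -> ACC=3 [depth=2]
Event 9 (EXEC): [IRQ2] PC=1: IRET -> resume IRQ0 at PC=0 (depth now 1) [depth=1]
Event 10 (EXEC): [IRQ0] PC=0: INC 1 -> ACC=4 [depth=1]
Event 11 (EXEC): [IRQ0] PC=1: INC 3 -> ACC=7 [depth=1]
Event 12 (EXEC): [IRQ0] PC=2: IRET -> resume MAIN at PC=1 (depth now 0) [depth=0]
Event 13 (EXEC): [MAIN] PC=1: INC 1 -> ACC=8 [depth=0]
Event 14 (INT 0): INT 0 arrives: push (MAIN, PC=2), enter IRQ0 at PC=0 (depth now 1) [depth=1]
Event 15 (EXEC): [IRQ0] PC=0: INC 1 -> ACC=9 [depth=1]
Event 16 (EXEC): [IRQ0] PC=1: INC 3 -> ACC=12 [depth=1]
Event 17 (EXEC): [IRQ0] PC=2: IRET -> resume MAIN at PC=2 (depth now 0) [depth=0]
Event 18 (EXEC): [MAIN] PC=2: NOP [depth=0]
Event 19 (EXEC): [MAIN] PC=3: HALT [depth=0]
Max depth observed: 2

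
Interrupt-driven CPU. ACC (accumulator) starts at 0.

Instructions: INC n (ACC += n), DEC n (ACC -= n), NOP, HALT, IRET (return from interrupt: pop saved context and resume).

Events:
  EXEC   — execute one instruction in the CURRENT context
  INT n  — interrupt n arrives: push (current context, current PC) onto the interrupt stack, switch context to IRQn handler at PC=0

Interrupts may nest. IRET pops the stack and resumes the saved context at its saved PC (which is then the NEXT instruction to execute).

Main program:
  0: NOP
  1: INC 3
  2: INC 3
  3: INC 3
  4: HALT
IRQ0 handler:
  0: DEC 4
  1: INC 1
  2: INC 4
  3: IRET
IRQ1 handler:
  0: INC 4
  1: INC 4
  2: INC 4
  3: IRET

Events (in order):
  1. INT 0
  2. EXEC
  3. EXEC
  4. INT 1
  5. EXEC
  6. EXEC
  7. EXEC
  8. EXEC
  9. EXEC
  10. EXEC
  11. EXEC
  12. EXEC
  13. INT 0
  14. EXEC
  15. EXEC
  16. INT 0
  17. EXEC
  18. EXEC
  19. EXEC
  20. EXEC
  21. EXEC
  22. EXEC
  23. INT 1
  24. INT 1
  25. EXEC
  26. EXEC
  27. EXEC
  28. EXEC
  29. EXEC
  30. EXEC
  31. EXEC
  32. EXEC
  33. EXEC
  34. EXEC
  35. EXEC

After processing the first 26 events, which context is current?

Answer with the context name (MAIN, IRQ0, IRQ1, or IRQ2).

Answer: IRQ1

Derivation:
Event 1 (INT 0): INT 0 arrives: push (MAIN, PC=0), enter IRQ0 at PC=0 (depth now 1)
Event 2 (EXEC): [IRQ0] PC=0: DEC 4 -> ACC=-4
Event 3 (EXEC): [IRQ0] PC=1: INC 1 -> ACC=-3
Event 4 (INT 1): INT 1 arrives: push (IRQ0, PC=2), enter IRQ1 at PC=0 (depth now 2)
Event 5 (EXEC): [IRQ1] PC=0: INC 4 -> ACC=1
Event 6 (EXEC): [IRQ1] PC=1: INC 4 -> ACC=5
Event 7 (EXEC): [IRQ1] PC=2: INC 4 -> ACC=9
Event 8 (EXEC): [IRQ1] PC=3: IRET -> resume IRQ0 at PC=2 (depth now 1)
Event 9 (EXEC): [IRQ0] PC=2: INC 4 -> ACC=13
Event 10 (EXEC): [IRQ0] PC=3: IRET -> resume MAIN at PC=0 (depth now 0)
Event 11 (EXEC): [MAIN] PC=0: NOP
Event 12 (EXEC): [MAIN] PC=1: INC 3 -> ACC=16
Event 13 (INT 0): INT 0 arrives: push (MAIN, PC=2), enter IRQ0 at PC=0 (depth now 1)
Event 14 (EXEC): [IRQ0] PC=0: DEC 4 -> ACC=12
Event 15 (EXEC): [IRQ0] PC=1: INC 1 -> ACC=13
Event 16 (INT 0): INT 0 arrives: push (IRQ0, PC=2), enter IRQ0 at PC=0 (depth now 2)
Event 17 (EXEC): [IRQ0] PC=0: DEC 4 -> ACC=9
Event 18 (EXEC): [IRQ0] PC=1: INC 1 -> ACC=10
Event 19 (EXEC): [IRQ0] PC=2: INC 4 -> ACC=14
Event 20 (EXEC): [IRQ0] PC=3: IRET -> resume IRQ0 at PC=2 (depth now 1)
Event 21 (EXEC): [IRQ0] PC=2: INC 4 -> ACC=18
Event 22 (EXEC): [IRQ0] PC=3: IRET -> resume MAIN at PC=2 (depth now 0)
Event 23 (INT 1): INT 1 arrives: push (MAIN, PC=2), enter IRQ1 at PC=0 (depth now 1)
Event 24 (INT 1): INT 1 arrives: push (IRQ1, PC=0), enter IRQ1 at PC=0 (depth now 2)
Event 25 (EXEC): [IRQ1] PC=0: INC 4 -> ACC=22
Event 26 (EXEC): [IRQ1] PC=1: INC 4 -> ACC=26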